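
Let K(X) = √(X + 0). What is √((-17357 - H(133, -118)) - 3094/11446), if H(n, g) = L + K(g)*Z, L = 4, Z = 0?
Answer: 5*I*√22745159266/5723 ≈ 131.76*I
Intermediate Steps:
K(X) = √X
H(n, g) = 4 (H(n, g) = 4 + √g*0 = 4 + 0 = 4)
√((-17357 - H(133, -118)) - 3094/11446) = √((-17357 - 1*4) - 3094/11446) = √((-17357 - 4) - 3094*1/11446) = √(-17361 - 1547/5723) = √(-99358550/5723) = 5*I*√22745159266/5723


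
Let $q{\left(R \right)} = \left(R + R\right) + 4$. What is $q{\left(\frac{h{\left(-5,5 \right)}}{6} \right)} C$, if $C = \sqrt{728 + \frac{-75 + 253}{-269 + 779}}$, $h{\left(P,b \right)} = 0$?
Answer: $\frac{4 \sqrt{47360895}}{255} \approx 107.95$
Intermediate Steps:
$C = \frac{\sqrt{47360895}}{255}$ ($C = \sqrt{728 + \frac{178}{510}} = \sqrt{728 + 178 \cdot \frac{1}{510}} = \sqrt{728 + \frac{89}{255}} = \sqrt{\frac{185729}{255}} = \frac{\sqrt{47360895}}{255} \approx 26.988$)
$q{\left(R \right)} = 4 + 2 R$ ($q{\left(R \right)} = 2 R + 4 = 4 + 2 R$)
$q{\left(\frac{h{\left(-5,5 \right)}}{6} \right)} C = \left(4 + 2 \cdot \frac{0}{6}\right) \frac{\sqrt{47360895}}{255} = \left(4 + 2 \cdot 0 \cdot \frac{1}{6}\right) \frac{\sqrt{47360895}}{255} = \left(4 + 2 \cdot 0\right) \frac{\sqrt{47360895}}{255} = \left(4 + 0\right) \frac{\sqrt{47360895}}{255} = 4 \frac{\sqrt{47360895}}{255} = \frac{4 \sqrt{47360895}}{255}$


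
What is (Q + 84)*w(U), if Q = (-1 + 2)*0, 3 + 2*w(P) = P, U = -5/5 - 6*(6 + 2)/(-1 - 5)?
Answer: 168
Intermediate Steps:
U = 7 (U = -5*⅕ - 6/((-6/8)) = -1 - 6/((-6*⅛)) = -1 - 6/(-¾) = -1 - 6*(-4/3) = -1 + 8 = 7)
w(P) = -3/2 + P/2
Q = 0 (Q = 1*0 = 0)
(Q + 84)*w(U) = (0 + 84)*(-3/2 + (½)*7) = 84*(-3/2 + 7/2) = 84*2 = 168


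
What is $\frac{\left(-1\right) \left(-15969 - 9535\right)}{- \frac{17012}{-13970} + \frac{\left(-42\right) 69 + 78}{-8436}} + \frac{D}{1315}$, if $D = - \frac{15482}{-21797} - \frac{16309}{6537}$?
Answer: $\frac{23465562069447152574473}{1427985908752608255} \approx 16433.0$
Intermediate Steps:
$D = - \frac{254281439}{142486989}$ ($D = \left(-15482\right) \left(- \frac{1}{21797}\right) - \frac{16309}{6537} = \frac{15482}{21797} - \frac{16309}{6537} = - \frac{254281439}{142486989} \approx -1.7846$)
$\frac{\left(-1\right) \left(-15969 - 9535\right)}{- \frac{17012}{-13970} + \frac{\left(-42\right) 69 + 78}{-8436}} + \frac{D}{1315} = \frac{\left(-1\right) \left(-15969 - 9535\right)}{- \frac{17012}{-13970} + \frac{\left(-42\right) 69 + 78}{-8436}} - \frac{254281439}{142486989 \cdot 1315} = \frac{\left(-1\right) \left(-25504\right)}{\left(-17012\right) \left(- \frac{1}{13970}\right) + \left(-2898 + 78\right) \left(- \frac{1}{8436}\right)} - \frac{254281439}{187370390535} = \frac{25504}{\frac{8506}{6985} - - \frac{235}{703}} - \frac{254281439}{187370390535} = \frac{25504}{\frac{8506}{6985} + \frac{235}{703}} - \frac{254281439}{187370390535} = \frac{25504}{\frac{7621193}{4910455}} - \frac{254281439}{187370390535} = 25504 \cdot \frac{4910455}{7621193} - \frac{254281439}{187370390535} = \frac{125236244320}{7621193} - \frac{254281439}{187370390535} = \frac{23465562069447152574473}{1427985908752608255}$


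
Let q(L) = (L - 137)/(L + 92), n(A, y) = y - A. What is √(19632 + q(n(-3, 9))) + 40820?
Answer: 40820 + √53081678/52 ≈ 40960.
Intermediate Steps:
q(L) = (-137 + L)/(92 + L)
√(19632 + q(n(-3, 9))) + 40820 = √(19632 + (-137 + (9 - 1*(-3)))/(92 + (9 - 1*(-3)))) + 40820 = √(19632 + (-137 + (9 + 3))/(92 + (9 + 3))) + 40820 = √(19632 + (-137 + 12)/(92 + 12)) + 40820 = √(19632 - 125/104) + 40820 = √(2041603/104) + 40820 = √53081678/52 + 40820 = 40820 + √53081678/52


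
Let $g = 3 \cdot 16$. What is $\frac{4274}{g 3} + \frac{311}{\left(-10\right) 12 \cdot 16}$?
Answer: $\frac{170027}{5760} \approx 29.519$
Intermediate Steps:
$g = 48$
$\frac{4274}{g 3} + \frac{311}{\left(-10\right) 12 \cdot 16} = \frac{4274}{48 \cdot 3} + \frac{311}{\left(-10\right) 12 \cdot 16} = \frac{4274}{144} + \frac{311}{\left(-120\right) 16} = 4274 \cdot \frac{1}{144} + \frac{311}{-1920} = \frac{2137}{72} + 311 \left(- \frac{1}{1920}\right) = \frac{2137}{72} - \frac{311}{1920} = \frac{170027}{5760}$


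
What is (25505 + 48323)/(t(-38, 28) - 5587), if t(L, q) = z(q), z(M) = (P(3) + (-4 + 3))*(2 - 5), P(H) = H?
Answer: -73828/5593 ≈ -13.200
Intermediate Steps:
z(M) = -6 (z(M) = (3 + (-4 + 3))*(2 - 5) = (3 - 1)*(-3) = 2*(-3) = -6)
t(L, q) = -6
(25505 + 48323)/(t(-38, 28) - 5587) = (25505 + 48323)/(-6 - 5587) = 73828/(-5593) = 73828*(-1/5593) = -73828/5593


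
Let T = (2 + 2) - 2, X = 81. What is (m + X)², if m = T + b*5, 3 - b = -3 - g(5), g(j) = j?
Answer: 19044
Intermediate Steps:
T = 2 (T = 4 - 2 = 2)
b = 11 (b = 3 - (-3 - 1*5) = 3 - (-3 - 5) = 3 - 1*(-8) = 3 + 8 = 11)
m = 57 (m = 2 + 11*5 = 2 + 55 = 57)
(m + X)² = (57 + 81)² = 138² = 19044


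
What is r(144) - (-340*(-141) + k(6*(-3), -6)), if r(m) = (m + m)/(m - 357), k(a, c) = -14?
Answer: -3402842/71 ≈ -47927.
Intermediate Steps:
r(m) = 2*m/(-357 + m) (r(m) = (2*m)/(-357 + m) = 2*m/(-357 + m))
r(144) - (-340*(-141) + k(6*(-3), -6)) = 2*144/(-357 + 144) - (-340*(-141) - 14) = 2*144/(-213) - (47940 - 14) = 2*144*(-1/213) - 1*47926 = -96/71 - 47926 = -3402842/71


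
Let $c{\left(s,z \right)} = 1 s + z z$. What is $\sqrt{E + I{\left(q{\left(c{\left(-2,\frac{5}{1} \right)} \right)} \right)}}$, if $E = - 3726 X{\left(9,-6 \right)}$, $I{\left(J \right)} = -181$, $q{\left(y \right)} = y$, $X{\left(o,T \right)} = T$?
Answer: $5 \sqrt{887} \approx 148.91$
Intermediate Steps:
$c{\left(s,z \right)} = s + z^{2}$
$E = 22356$ ($E = \left(-3726\right) \left(-6\right) = 22356$)
$\sqrt{E + I{\left(q{\left(c{\left(-2,\frac{5}{1} \right)} \right)} \right)}} = \sqrt{22356 - 181} = \sqrt{22175} = 5 \sqrt{887}$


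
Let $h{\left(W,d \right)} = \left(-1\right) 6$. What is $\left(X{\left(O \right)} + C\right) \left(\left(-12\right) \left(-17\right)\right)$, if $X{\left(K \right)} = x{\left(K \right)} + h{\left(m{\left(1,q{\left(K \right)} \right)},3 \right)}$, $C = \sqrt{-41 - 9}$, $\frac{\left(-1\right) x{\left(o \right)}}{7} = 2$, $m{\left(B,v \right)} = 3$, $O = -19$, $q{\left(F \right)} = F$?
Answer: $-4080 + 1020 i \sqrt{2} \approx -4080.0 + 1442.5 i$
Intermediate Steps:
$h{\left(W,d \right)} = -6$
$x{\left(o \right)} = -14$ ($x{\left(o \right)} = \left(-7\right) 2 = -14$)
$C = 5 i \sqrt{2}$ ($C = \sqrt{-50} = 5 i \sqrt{2} \approx 7.0711 i$)
$X{\left(K \right)} = -20$ ($X{\left(K \right)} = -14 - 6 = -20$)
$\left(X{\left(O \right)} + C\right) \left(\left(-12\right) \left(-17\right)\right) = \left(-20 + 5 i \sqrt{2}\right) \left(\left(-12\right) \left(-17\right)\right) = \left(-20 + 5 i \sqrt{2}\right) 204 = -4080 + 1020 i \sqrt{2}$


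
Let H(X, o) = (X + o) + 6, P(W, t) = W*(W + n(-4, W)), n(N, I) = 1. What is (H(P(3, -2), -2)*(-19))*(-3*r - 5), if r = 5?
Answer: 6080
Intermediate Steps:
P(W, t) = W*(1 + W) (P(W, t) = W*(W + 1) = W*(1 + W))
H(X, o) = 6 + X + o
(H(P(3, -2), -2)*(-19))*(-3*r - 5) = ((6 + 3*(1 + 3) - 2)*(-19))*(-3*5 - 5) = ((6 + 3*4 - 2)*(-19))*(-15 - 5) = ((6 + 12 - 2)*(-19))*(-20) = (16*(-19))*(-20) = -304*(-20) = 6080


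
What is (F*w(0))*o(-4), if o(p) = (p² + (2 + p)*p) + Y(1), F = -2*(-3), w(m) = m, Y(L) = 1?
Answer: 0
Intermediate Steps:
F = 6
o(p) = 1 + p² + p*(2 + p) (o(p) = (p² + (2 + p)*p) + 1 = (p² + p*(2 + p)) + 1 = 1 + p² + p*(2 + p))
(F*w(0))*o(-4) = (6*0)*(1 + 2*(-4) + 2*(-4)²) = 0*(1 - 8 + 2*16) = 0*(1 - 8 + 32) = 0*25 = 0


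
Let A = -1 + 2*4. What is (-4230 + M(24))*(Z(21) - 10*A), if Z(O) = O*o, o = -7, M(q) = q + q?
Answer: 907494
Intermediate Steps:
M(q) = 2*q
A = 7 (A = -1 + 8 = 7)
Z(O) = -7*O (Z(O) = O*(-7) = -7*O)
(-4230 + M(24))*(Z(21) - 10*A) = (-4230 + 2*24)*(-7*21 - 10*7) = (-4230 + 48)*(-147 - 70) = -4182*(-217) = 907494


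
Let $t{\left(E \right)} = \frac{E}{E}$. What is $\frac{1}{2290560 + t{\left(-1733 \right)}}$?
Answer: $\frac{1}{2290561} \approx 4.3657 \cdot 10^{-7}$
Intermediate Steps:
$t{\left(E \right)} = 1$
$\frac{1}{2290560 + t{\left(-1733 \right)}} = \frac{1}{2290560 + 1} = \frac{1}{2290561}$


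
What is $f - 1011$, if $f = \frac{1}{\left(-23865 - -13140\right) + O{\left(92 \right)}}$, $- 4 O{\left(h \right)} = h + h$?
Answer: $- \frac{10889482}{10771} \approx -1011.0$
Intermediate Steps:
$O{\left(h \right)} = - \frac{h}{2}$ ($O{\left(h \right)} = - \frac{h + h}{4} = - \frac{2 h}{4} = - \frac{h}{2}$)
$f = - \frac{1}{10771}$ ($f = \frac{1}{\left(-23865 - -13140\right) - 46} = \frac{1}{\left(-23865 + 13140\right) - 46} = \frac{1}{-10725 - 46} = \frac{1}{-10771} = - \frac{1}{10771} \approx -9.2842 \cdot 10^{-5}$)
$f - 1011 = - \frac{1}{10771} - 1011 = - \frac{10889482}{10771}$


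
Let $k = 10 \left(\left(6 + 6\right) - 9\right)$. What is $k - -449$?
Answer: $479$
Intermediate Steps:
$k = 30$ ($k = 10 \left(12 - 9\right) = 10 \cdot 3 = 30$)
$k - -449 = 30 - -449 = 30 + 449 = 479$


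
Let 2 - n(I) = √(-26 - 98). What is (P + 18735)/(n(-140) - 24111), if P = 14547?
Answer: -802395738/581244005 + 66564*I*√31/581244005 ≈ -1.3805 + 0.00063762*I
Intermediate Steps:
n(I) = 2 - 2*I*√31 (n(I) = 2 - √(-26 - 98) = 2 - √(-124) = 2 - 2*I*√31)
(P + 18735)/(n(-140) - 24111) = (14547 + 18735)/((2 - 2*I*√31) - 24111) = 33282/(-24109 - 2*I*√31)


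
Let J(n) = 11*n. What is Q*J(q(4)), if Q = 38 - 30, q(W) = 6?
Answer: 528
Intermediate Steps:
Q = 8
Q*J(q(4)) = 8*(11*6) = 8*66 = 528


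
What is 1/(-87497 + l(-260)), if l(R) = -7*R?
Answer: -1/85677 ≈ -1.1672e-5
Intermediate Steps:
1/(-87497 + l(-260)) = 1/(-87497 - 7*(-260)) = 1/(-87497 + 1820) = 1/(-85677) = -1/85677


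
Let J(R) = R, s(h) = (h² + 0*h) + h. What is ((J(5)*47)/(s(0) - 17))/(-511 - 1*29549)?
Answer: 47/102204 ≈ 0.00045986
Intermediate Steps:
s(h) = h + h² (s(h) = (h² + 0) + h = h² + h = h + h²)
((J(5)*47)/(s(0) - 17))/(-511 - 1*29549) = ((5*47)/(0*(1 + 0) - 17))/(-511 - 1*29549) = (235/(0*1 - 17))/(-511 - 29549) = (235/(0 - 17))/(-30060) = (235/(-17))*(-1/30060) = (235*(-1/17))*(-1/30060) = -235/17*(-1/30060) = 47/102204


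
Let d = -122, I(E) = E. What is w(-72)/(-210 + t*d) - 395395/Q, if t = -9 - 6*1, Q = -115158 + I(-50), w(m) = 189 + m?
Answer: 18167201/5184360 ≈ 3.5042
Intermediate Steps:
Q = -115208 (Q = -115158 - 50 = -115208)
t = -15 (t = -9 - 6 = -15)
w(-72)/(-210 + t*d) - 395395/Q = (189 - 72)/(-210 - 15*(-122)) - 395395/(-115208) = 117/(-210 + 1830) - 395395*(-1/115208) = 117/1620 + 395395/115208 = 117*(1/1620) + 395395/115208 = 13/180 + 395395/115208 = 18167201/5184360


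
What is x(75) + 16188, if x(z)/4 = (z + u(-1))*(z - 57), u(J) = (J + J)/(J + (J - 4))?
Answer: 21612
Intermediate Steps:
u(J) = 2*J/(-4 + 2*J) (u(J) = (2*J)/(J + (-4 + J)) = (2*J)/(-4 + 2*J) = 2*J/(-4 + 2*J))
x(z) = 4*(-57 + z)*(1/3 + z) (x(z) = 4*((z - 1/(-2 - 1))*(z - 57)) = 4*((z - 1/(-3))*(-57 + z)) = 4*((z - 1*(-1/3))*(-57 + z)) = 4*((z + 1/3)*(-57 + z)) = 4*((1/3 + z)*(-57 + z)) = 4*((-57 + z)*(1/3 + z)) = 4*(-57 + z)*(1/3 + z))
x(75) + 16188 = (-76 + 4*75**2 - 680/3*75) + 16188 = (-76 + 4*5625 - 17000) + 16188 = (-76 + 22500 - 17000) + 16188 = 5424 + 16188 = 21612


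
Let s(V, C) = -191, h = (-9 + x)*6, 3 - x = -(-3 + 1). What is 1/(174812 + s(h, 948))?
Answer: 1/174621 ≈ 5.7267e-6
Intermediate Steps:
x = 1 (x = 3 - (-1)*(-3 + 1) = 3 - (-1)*(-2) = 3 - 1*2 = 3 - 2 = 1)
h = -48 (h = (-9 + 1)*6 = -8*6 = -48)
1/(174812 + s(h, 948)) = 1/(174812 - 191) = 1/174621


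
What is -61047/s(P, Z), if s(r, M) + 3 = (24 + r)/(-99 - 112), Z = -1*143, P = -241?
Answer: 12880917/416 ≈ 30964.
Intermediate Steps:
Z = -143
s(r, M) = -657/211 - r/211 (s(r, M) = -3 + (24 + r)/(-99 - 112) = -3 + (24 + r)/(-211) = -3 + (24 + r)*(-1/211) = -3 + (-24/211 - r/211) = -657/211 - r/211)
-61047/s(P, Z) = -61047/(-657/211 - 1/211*(-241)) = -61047/(-657/211 + 241/211) = -61047/(-416/211) = -61047*(-211/416) = 12880917/416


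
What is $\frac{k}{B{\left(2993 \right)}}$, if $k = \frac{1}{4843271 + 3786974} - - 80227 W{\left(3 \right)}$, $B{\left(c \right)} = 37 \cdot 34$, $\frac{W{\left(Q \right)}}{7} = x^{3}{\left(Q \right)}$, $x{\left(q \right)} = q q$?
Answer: $\frac{1766604165316673}{5428424105} \approx 3.2544 \cdot 10^{5}$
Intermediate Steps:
$x{\left(q \right)} = q^{2}$
$W{\left(Q \right)} = 7 Q^{6}$ ($W{\left(Q \right)} = 7 \left(Q^{2}\right)^{3} = 7 Q^{6}$)
$B{\left(c \right)} = 1258$
$k = \frac{3533208330633346}{8630245}$ ($k = \frac{1}{4843271 + 3786974} - - 80227 \cdot 7 \cdot 3^{6} = \frac{1}{8630245} - - 80227 \cdot 7 \cdot 729 = \frac{1}{8630245} - \left(-80227\right) 5103 = \frac{1}{8630245} - -409398381 = \frac{1}{8630245} + 409398381 = \frac{3533208330633346}{8630245} \approx 4.094 \cdot 10^{8}$)
$\frac{k}{B{\left(2993 \right)}} = \frac{3533208330633346}{8630245 \cdot 1258} = \frac{3533208330633346}{8630245} \cdot \frac{1}{1258} = \frac{1766604165316673}{5428424105}$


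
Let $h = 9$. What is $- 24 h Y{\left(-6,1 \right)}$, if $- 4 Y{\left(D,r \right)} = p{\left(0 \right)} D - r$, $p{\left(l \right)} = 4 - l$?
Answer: $-1350$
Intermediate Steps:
$Y{\left(D,r \right)} = - D + \frac{r}{4}$ ($Y{\left(D,r \right)} = - \frac{\left(4 - 0\right) D - r}{4} = - \frac{\left(4 + 0\right) D - r}{4} = - \frac{4 D - r}{4} = - \frac{- r + 4 D}{4} = - D + \frac{r}{4}$)
$- 24 h Y{\left(-6,1 \right)} = \left(-24\right) 9 \left(\left(-1\right) \left(-6\right) + \frac{1}{4} \cdot 1\right) = - 216 \left(6 + \frac{1}{4}\right) = \left(-216\right) \frac{25}{4} = -1350$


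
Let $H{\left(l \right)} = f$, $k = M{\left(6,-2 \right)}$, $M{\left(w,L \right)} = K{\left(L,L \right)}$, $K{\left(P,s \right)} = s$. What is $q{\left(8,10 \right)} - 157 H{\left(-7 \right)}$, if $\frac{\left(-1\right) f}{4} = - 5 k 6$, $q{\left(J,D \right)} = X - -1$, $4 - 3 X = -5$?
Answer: $37684$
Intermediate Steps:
$X = 3$ ($X = \frac{4}{3} - - \frac{5}{3} = \frac{4}{3} + \frac{5}{3} = 3$)
$q{\left(J,D \right)} = 4$ ($q{\left(J,D \right)} = 3 - -1 = 3 + 1 = 4$)
$M{\left(w,L \right)} = L$
$k = -2$
$f = -240$ ($f = - 4 \left(-5\right) \left(-2\right) 6 = - 4 \cdot 10 \cdot 6 = \left(-4\right) 60 = -240$)
$H{\left(l \right)} = -240$
$q{\left(8,10 \right)} - 157 H{\left(-7 \right)} = 4 - -37680 = 4 + 37680 = 37684$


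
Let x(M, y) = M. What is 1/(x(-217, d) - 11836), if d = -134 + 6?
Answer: -1/12053 ≈ -8.2967e-5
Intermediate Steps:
d = -128
1/(x(-217, d) - 11836) = 1/(-217 - 11836) = 1/(-12053) = -1/12053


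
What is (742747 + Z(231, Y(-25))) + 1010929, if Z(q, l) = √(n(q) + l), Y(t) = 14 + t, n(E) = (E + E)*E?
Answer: 1753676 + √106711 ≈ 1.7540e+6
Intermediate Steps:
n(E) = 2*E² (n(E) = (2*E)*E = 2*E²)
Z(q, l) = √(l + 2*q²) (Z(q, l) = √(2*q² + l) = √(l + 2*q²))
(742747 + Z(231, Y(-25))) + 1010929 = (742747 + √((14 - 25) + 2*231²)) + 1010929 = (742747 + √(-11 + 2*53361)) + 1010929 = (742747 + √(-11 + 106722)) + 1010929 = (742747 + √106711) + 1010929 = 1753676 + √106711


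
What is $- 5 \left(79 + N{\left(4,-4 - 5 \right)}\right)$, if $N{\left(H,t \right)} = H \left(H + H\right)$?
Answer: $-555$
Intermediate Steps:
$N{\left(H,t \right)} = 2 H^{2}$ ($N{\left(H,t \right)} = H 2 H = 2 H^{2}$)
$- 5 \left(79 + N{\left(4,-4 - 5 \right)}\right) = - 5 \left(79 + 2 \cdot 4^{2}\right) = - 5 \left(79 + 2 \cdot 16\right) = - 5 \left(79 + 32\right) = \left(-5\right) 111 = -555$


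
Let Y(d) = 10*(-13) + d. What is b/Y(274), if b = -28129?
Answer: -28129/144 ≈ -195.34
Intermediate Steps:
Y(d) = -130 + d
b/Y(274) = -28129/(-130 + 274) = -28129/144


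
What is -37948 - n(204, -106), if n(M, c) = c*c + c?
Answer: -49078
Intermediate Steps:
n(M, c) = c + c² (n(M, c) = c² + c = c + c²)
-37948 - n(204, -106) = -37948 - (-106)*(1 - 106) = -37948 - (-106)*(-105) = -37948 - 1*11130 = -37948 - 11130 = -49078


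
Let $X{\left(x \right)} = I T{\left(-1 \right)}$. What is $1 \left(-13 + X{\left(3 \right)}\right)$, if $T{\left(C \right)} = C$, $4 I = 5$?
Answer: $- \frac{57}{4} \approx -14.25$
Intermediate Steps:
$I = \frac{5}{4}$ ($I = \frac{1}{4} \cdot 5 = \frac{5}{4} \approx 1.25$)
$X{\left(x \right)} = - \frac{5}{4}$ ($X{\left(x \right)} = \frac{5}{4} \left(-1\right) = - \frac{5}{4}$)
$1 \left(-13 + X{\left(3 \right)}\right) = 1 \left(-13 - \frac{5}{4}\right) = 1 \left(- \frac{57}{4}\right) = - \frac{57}{4}$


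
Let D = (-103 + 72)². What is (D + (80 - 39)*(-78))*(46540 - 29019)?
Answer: -39194477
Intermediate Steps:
D = 961 (D = (-31)² = 961)
(D + (80 - 39)*(-78))*(46540 - 29019) = (961 + (80 - 39)*(-78))*(46540 - 29019) = (961 + 41*(-78))*17521 = (961 - 3198)*17521 = -2237*17521 = -39194477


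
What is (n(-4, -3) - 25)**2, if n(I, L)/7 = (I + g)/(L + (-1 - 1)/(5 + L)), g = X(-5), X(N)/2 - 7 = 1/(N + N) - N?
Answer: 1423249/400 ≈ 3558.1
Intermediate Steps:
X(N) = 14 + 1/N - 2*N (X(N) = 14 + 2*(1/(N + N) - N) = 14 + 2*(1/(2*N) - N) = 14 + (1/N - 2*N) = 14 + 1/N - 2*N)
g = 119/5 (g = 14 + 1/(-5) - 2*(-5) = 14 - 1/5 + 10 = 119/5 ≈ 23.800)
n(I, L) = 7*(119/5 + I)/(L - 2/(5 + L)) (n(I, L) = 7*((I + 119/5)/(L + (-1 - 1)/(5 + L))) = 7*((119/5 + I)/(L - 2/(5 + L))) = 7*(119/5 + I)/(L - 2/(5 + L)))
(n(-4, -3) - 25)**2 = (7*(595 + 25*(-4) + 119*(-3) + 5*(-4)*(-3))/(5*(-2 + (-3)**2 + 5*(-3))) - 25)**2 = (7*(595 - 100 - 357 + 60)/(5*(-2 + 9 - 15)) - 25)**2 = ((7/5)*198/(-8) - 25)**2 = ((7/5)*(-1/8)*198 - 25)**2 = (-693/20 - 25)**2 = (-1193/20)**2 = 1423249/400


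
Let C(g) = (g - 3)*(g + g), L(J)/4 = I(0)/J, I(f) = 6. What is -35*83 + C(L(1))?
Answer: -1897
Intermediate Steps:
L(J) = 24/J (L(J) = 4*(6/J) = 24/J)
C(g) = 2*g*(-3 + g) (C(g) = (-3 + g)*(2*g) = 2*g*(-3 + g))
-35*83 + C(L(1)) = -35*83 + 2*(24/1)*(-3 + 24/1) = -2905 + 2*(24*1)*(-3 + 24*1) = -2905 + 2*24*(-3 + 24) = -2905 + 2*24*21 = -2905 + 1008 = -1897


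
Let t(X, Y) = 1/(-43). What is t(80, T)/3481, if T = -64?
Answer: -1/149683 ≈ -6.6808e-6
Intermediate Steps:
t(X, Y) = -1/43
t(80, T)/3481 = -1/43/3481 = -1/43*1/3481 = -1/149683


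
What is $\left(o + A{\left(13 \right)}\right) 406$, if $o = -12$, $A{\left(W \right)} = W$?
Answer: $406$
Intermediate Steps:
$\left(o + A{\left(13 \right)}\right) 406 = \left(-12 + 13\right) 406 = 1 \cdot 406 = 406$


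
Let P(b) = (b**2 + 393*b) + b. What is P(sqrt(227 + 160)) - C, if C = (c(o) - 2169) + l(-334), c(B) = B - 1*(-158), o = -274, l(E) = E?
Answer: 3006 + 1182*sqrt(43) ≈ 10757.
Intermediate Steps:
c(B) = 158 + B (c(B) = B + 158 = 158 + B)
P(b) = b**2 + 394*b
C = -2619 (C = ((158 - 274) - 2169) - 334 = (-116 - 2169) - 334 = -2285 - 334 = -2619)
P(sqrt(227 + 160)) - C = sqrt(227 + 160)*(394 + sqrt(227 + 160)) - 1*(-2619) = sqrt(387)*(394 + sqrt(387)) + 2619 = (3*sqrt(43))*(394 + 3*sqrt(43)) + 2619 = 3*sqrt(43)*(394 + 3*sqrt(43)) + 2619 = 2619 + 3*sqrt(43)*(394 + 3*sqrt(43))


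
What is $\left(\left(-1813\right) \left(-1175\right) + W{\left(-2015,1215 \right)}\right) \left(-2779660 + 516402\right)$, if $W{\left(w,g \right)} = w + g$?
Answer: $-4819551329550$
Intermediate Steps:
$W{\left(w,g \right)} = g + w$
$\left(\left(-1813\right) \left(-1175\right) + W{\left(-2015,1215 \right)}\right) \left(-2779660 + 516402\right) = \left(\left(-1813\right) \left(-1175\right) + \left(1215 - 2015\right)\right) \left(-2779660 + 516402\right) = \left(2130275 - 800\right) \left(-2263258\right) = 2129475 \left(-2263258\right) = -4819551329550$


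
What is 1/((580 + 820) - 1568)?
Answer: -1/168 ≈ -0.0059524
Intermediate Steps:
1/((580 + 820) - 1568) = 1/(1400 - 1568) = 1/(-168) = -1/168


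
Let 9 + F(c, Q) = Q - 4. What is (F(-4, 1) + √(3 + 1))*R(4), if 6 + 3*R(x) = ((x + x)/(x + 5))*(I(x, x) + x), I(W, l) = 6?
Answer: -260/27 ≈ -9.6296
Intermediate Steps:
F(c, Q) = -13 + Q (F(c, Q) = -9 + (Q - 4) = -9 + (-4 + Q) = -13 + Q)
R(x) = -2 + 2*x*(6 + x)/(3*(5 + x)) (R(x) = -2 + (((x + x)/(x + 5))*(6 + x))/3 = -2 + (((2*x)/(5 + x))*(6 + x))/3 = -2 + ((2*x/(5 + x))*(6 + x))/3 = -2 + (2*x*(6 + x)/(5 + x))/3 = -2 + 2*x*(6 + x)/(3*(5 + x)))
(F(-4, 1) + √(3 + 1))*R(4) = ((-13 + 1) + √(3 + 1))*(2*(-15 + 4² + 3*4)/(3*(5 + 4))) = (-12 + √4)*((⅔)*(-15 + 16 + 12)/9) = (-12 + 2)*((⅔)*(⅑)*13) = -10*26/27 = -260/27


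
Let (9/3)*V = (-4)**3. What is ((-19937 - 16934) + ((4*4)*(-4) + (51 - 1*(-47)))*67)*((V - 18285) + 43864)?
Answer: -884116363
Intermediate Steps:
V = -64/3 (V = (1/3)*(-4)**3 = (1/3)*(-64) = -64/3 ≈ -21.333)
((-19937 - 16934) + ((4*4)*(-4) + (51 - 1*(-47)))*67)*((V - 18285) + 43864) = ((-19937 - 16934) + ((4*4)*(-4) + (51 - 1*(-47)))*67)*((-64/3 - 18285) + 43864) = (-36871 + (16*(-4) + (51 + 47))*67)*(-54919/3 + 43864) = (-36871 + (-64 + 98)*67)*(76673/3) = (-36871 + 34*67)*(76673/3) = (-36871 + 2278)*(76673/3) = -34593*76673/3 = -884116363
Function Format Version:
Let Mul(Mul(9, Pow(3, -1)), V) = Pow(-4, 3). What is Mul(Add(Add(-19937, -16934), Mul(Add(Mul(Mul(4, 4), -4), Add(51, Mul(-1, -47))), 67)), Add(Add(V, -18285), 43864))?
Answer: -884116363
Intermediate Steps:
V = Rational(-64, 3) (V = Mul(Rational(1, 3), Pow(-4, 3)) = Mul(Rational(1, 3), -64) = Rational(-64, 3) ≈ -21.333)
Mul(Add(Add(-19937, -16934), Mul(Add(Mul(Mul(4, 4), -4), Add(51, Mul(-1, -47))), 67)), Add(Add(V, -18285), 43864)) = Mul(Add(Add(-19937, -16934), Mul(Add(Mul(Mul(4, 4), -4), Add(51, Mul(-1, -47))), 67)), Add(Add(Rational(-64, 3), -18285), 43864)) = Mul(Add(-36871, Mul(Add(Mul(16, -4), Add(51, 47)), 67)), Add(Rational(-54919, 3), 43864)) = Mul(Add(-36871, Mul(Add(-64, 98), 67)), Rational(76673, 3)) = Mul(Add(-36871, Mul(34, 67)), Rational(76673, 3)) = Mul(Add(-36871, 2278), Rational(76673, 3)) = Mul(-34593, Rational(76673, 3)) = -884116363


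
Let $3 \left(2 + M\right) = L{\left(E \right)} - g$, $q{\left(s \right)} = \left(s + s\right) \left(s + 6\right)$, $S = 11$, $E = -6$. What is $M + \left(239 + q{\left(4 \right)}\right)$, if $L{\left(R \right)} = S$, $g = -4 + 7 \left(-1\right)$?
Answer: $\frac{973}{3} \approx 324.33$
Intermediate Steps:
$g = -11$ ($g = -4 - 7 = -11$)
$L{\left(R \right)} = 11$
$q{\left(s \right)} = 2 s \left(6 + s\right)$
$M = \frac{16}{3}$ ($M = -2 + \frac{11 - -11}{3} = -2 + \frac{11 + 11}{3} = -2 + \frac{1}{3} \cdot 22 = -2 + \frac{22}{3} = \frac{16}{3} \approx 5.3333$)
$M + \left(239 + q{\left(4 \right)}\right) = \frac{16}{3} + \left(239 + 2 \cdot 4 \left(6 + 4\right)\right) = \frac{16}{3} + \left(239 + 2 \cdot 4 \cdot 10\right) = \frac{16}{3} + \left(239 + 80\right) = \frac{16}{3} + 319 = \frac{973}{3}$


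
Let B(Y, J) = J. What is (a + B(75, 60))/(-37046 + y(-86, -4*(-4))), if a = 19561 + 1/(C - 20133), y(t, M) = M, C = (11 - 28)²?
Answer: -389359123/734823320 ≈ -0.52987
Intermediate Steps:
C = 289 (C = (-17)² = 289)
a = 388168483/19844 (a = 19561 + 1/(289 - 20133) = 19561 + 1/(-19844) = 19561 - 1/19844 = 388168483/19844 ≈ 19561.)
(a + B(75, 60))/(-37046 + y(-86, -4*(-4))) = (388168483/19844 + 60)/(-37046 - 4*(-4)) = 389359123/(19844*(-37046 + 16)) = (389359123/19844)/(-37030) = (389359123/19844)*(-1/37030) = -389359123/734823320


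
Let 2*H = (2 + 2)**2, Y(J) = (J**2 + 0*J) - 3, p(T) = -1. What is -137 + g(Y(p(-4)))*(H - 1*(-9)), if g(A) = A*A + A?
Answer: -103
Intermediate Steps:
Y(J) = -3 + J**2 (Y(J) = (J**2 + 0) - 3 = J**2 - 3 = -3 + J**2)
H = 8 (H = (2 + 2)**2/2 = (1/2)*4**2 = (1/2)*16 = 8)
g(A) = A + A**2 (g(A) = A**2 + A = A + A**2)
-137 + g(Y(p(-4)))*(H - 1*(-9)) = -137 + ((-3 + (-1)**2)*(1 + (-3 + (-1)**2)))*(8 - 1*(-9)) = -137 + ((-3 + 1)*(1 + (-3 + 1)))*(8 + 9) = -137 - 2*(1 - 2)*17 = -137 - 2*(-1)*17 = -137 + 2*17 = -137 + 34 = -103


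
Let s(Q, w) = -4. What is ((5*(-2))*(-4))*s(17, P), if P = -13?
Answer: -160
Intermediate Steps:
((5*(-2))*(-4))*s(17, P) = ((5*(-2))*(-4))*(-4) = -10*(-4)*(-4) = 40*(-4) = -160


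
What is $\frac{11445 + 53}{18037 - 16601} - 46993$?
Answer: $- \frac{33735225}{718} \approx -46985.0$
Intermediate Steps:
$\frac{11445 + 53}{18037 - 16601} - 46993 = \frac{11498}{1436} - 46993 = 11498 \cdot \frac{1}{1436} - 46993 = \frac{5749}{718} - 46993 = - \frac{33735225}{718}$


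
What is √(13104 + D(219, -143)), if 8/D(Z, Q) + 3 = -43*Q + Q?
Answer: 2*√13117108610/2001 ≈ 114.47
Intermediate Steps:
D(Z, Q) = 8/(-3 - 42*Q) (D(Z, Q) = 8/(-3 + (-43*Q + Q)) = 8/(-3 - 42*Q))
√(13104 + D(219, -143)) = √(13104 - 8/(3 + 42*(-143))) = √(13104 - 8/(3 - 6006)) = √(13104 - 8/(-6003)) = √(13104 - 8*(-1/6003)) = √(13104 + 8/6003) = √(78663320/6003) = 2*√13117108610/2001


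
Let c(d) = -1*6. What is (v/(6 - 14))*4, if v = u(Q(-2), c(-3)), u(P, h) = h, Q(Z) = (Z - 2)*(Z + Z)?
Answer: 3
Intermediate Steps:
Q(Z) = 2*Z*(-2 + Z) (Q(Z) = (-2 + Z)*(2*Z) = 2*Z*(-2 + Z))
c(d) = -6
v = -6
(v/(6 - 14))*4 = -6/(6 - 14)*4 = -6/(-8)*4 = -6*(-1/8)*4 = (3/4)*4 = 3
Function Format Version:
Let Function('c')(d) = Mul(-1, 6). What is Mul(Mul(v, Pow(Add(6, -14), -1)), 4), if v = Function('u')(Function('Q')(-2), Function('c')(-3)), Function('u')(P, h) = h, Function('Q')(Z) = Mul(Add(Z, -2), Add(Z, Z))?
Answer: 3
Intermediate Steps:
Function('Q')(Z) = Mul(2, Z, Add(-2, Z)) (Function('Q')(Z) = Mul(Add(-2, Z), Mul(2, Z)) = Mul(2, Z, Add(-2, Z)))
Function('c')(d) = -6
v = -6
Mul(Mul(v, Pow(Add(6, -14), -1)), 4) = Mul(Mul(-6, Pow(Add(6, -14), -1)), 4) = Mul(Mul(-6, Pow(-8, -1)), 4) = Mul(Mul(-6, Rational(-1, 8)), 4) = Mul(Rational(3, 4), 4) = 3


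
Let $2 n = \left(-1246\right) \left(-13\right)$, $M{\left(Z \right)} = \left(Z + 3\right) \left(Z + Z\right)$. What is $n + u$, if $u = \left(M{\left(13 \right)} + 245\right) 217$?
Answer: $151536$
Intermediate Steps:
$M{\left(Z \right)} = 2 Z \left(3 + Z\right)$ ($M{\left(Z \right)} = \left(3 + Z\right) 2 Z = 2 Z \left(3 + Z\right)$)
$u = 143437$ ($u = \left(2 \cdot 13 \left(3 + 13\right) + 245\right) 217 = \left(2 \cdot 13 \cdot 16 + 245\right) 217 = \left(416 + 245\right) 217 = 661 \cdot 217 = 143437$)
$n = 8099$ ($n = \frac{\left(-1246\right) \left(-13\right)}{2} = \frac{1}{2} \cdot 16198 = 8099$)
$n + u = 8099 + 143437 = 151536$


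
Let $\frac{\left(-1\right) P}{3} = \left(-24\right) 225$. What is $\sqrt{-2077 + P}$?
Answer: $\sqrt{14123} \approx 118.84$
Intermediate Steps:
$P = 16200$ ($P = - 3 \left(\left(-24\right) 225\right) = \left(-3\right) \left(-5400\right) = 16200$)
$\sqrt{-2077 + P} = \sqrt{-2077 + 16200} = \sqrt{14123}$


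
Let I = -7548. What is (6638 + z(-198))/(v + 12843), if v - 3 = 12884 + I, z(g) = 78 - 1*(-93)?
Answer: 6809/18182 ≈ 0.37449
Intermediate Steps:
z(g) = 171 (z(g) = 78 + 93 = 171)
v = 5339 (v = 3 + (12884 - 7548) = 3 + 5336 = 5339)
(6638 + z(-198))/(v + 12843) = (6638 + 171)/(5339 + 12843) = 6809/18182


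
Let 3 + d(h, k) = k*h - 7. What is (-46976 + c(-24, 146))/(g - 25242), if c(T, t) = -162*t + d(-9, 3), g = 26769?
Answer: -23555/509 ≈ -46.277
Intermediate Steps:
d(h, k) = -10 + h*k (d(h, k) = -3 + (k*h - 7) = -3 + (h*k - 7) = -3 + (-7 + h*k) = -10 + h*k)
c(T, t) = -37 - 162*t (c(T, t) = -162*t + (-10 - 9*3) = -162*t + (-10 - 27) = -162*t - 37 = -37 - 162*t)
(-46976 + c(-24, 146))/(g - 25242) = (-46976 + (-37 - 162*146))/(26769 - 25242) = (-46976 + (-37 - 23652))/1527 = (-46976 - 23689)*(1/1527) = -70665*1/1527 = -23555/509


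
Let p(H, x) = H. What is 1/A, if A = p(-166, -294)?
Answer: -1/166 ≈ -0.0060241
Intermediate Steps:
A = -166
1/A = 1/(-166) = -1/166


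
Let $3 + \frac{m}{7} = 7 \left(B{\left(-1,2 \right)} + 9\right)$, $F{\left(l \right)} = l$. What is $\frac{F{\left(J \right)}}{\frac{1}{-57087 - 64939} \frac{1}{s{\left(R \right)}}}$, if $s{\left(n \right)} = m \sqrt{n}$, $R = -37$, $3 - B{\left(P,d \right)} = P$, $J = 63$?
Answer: $- 4735585008 i \sqrt{37} \approx - 2.8805 \cdot 10^{10} i$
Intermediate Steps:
$B{\left(P,d \right)} = 3 - P$
$m = 616$ ($m = -21 + 7 \cdot 7 \left(\left(3 - -1\right) + 9\right) = -21 + 7 \cdot 7 \left(\left(3 + 1\right) + 9\right) = -21 + 7 \cdot 7 \left(4 + 9\right) = -21 + 7 \cdot 7 \cdot 13 = -21 + 7 \cdot 91 = -21 + 637 = 616$)
$s{\left(n \right)} = 616 \sqrt{n}$
$\frac{F{\left(J \right)}}{\frac{1}{-57087 - 64939} \frac{1}{s{\left(R \right)}}} = \frac{63}{\frac{1}{-57087 - 64939} \frac{1}{616 \sqrt{-37}}} = \frac{63}{\frac{1}{-122026} \frac{1}{616 i \sqrt{37}}} = \frac{63}{\left(- \frac{1}{122026}\right) \frac{1}{616 i \sqrt{37}}} = \frac{63}{\left(- \frac{1}{122026}\right) \left(- \frac{i \sqrt{37}}{22792}\right)} = \frac{63}{\frac{1}{2781216592} i \sqrt{37}} = 63 \left(- 75168016 i \sqrt{37}\right) = - 4735585008 i \sqrt{37}$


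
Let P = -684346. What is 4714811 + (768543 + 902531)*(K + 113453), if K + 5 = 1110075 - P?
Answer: 3188194996117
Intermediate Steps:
K = 1794416 (K = -5 + (1110075 - 1*(-684346)) = -5 + (1110075 + 684346) = -5 + 1794421 = 1794416)
4714811 + (768543 + 902531)*(K + 113453) = 4714811 + (768543 + 902531)*(1794416 + 113453) = 4714811 + 1671074*1907869 = 4714811 + 3188190281306 = 3188194996117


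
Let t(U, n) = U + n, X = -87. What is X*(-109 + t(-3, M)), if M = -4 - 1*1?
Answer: 10179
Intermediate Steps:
M = -5 (M = -4 - 1 = -5)
X*(-109 + t(-3, M)) = -87*(-109 + (-3 - 5)) = -87*(-109 - 8) = -87*(-117) = 10179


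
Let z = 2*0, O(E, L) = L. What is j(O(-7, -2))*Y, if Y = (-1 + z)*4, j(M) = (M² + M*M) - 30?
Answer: 88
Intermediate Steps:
j(M) = -30 + 2*M² (j(M) = (M² + M²) - 30 = 2*M² - 30 = -30 + 2*M²)
z = 0
Y = -4 (Y = (-1 + 0)*4 = -1*4 = -4)
j(O(-7, -2))*Y = (-30 + 2*(-2)²)*(-4) = (-30 + 2*4)*(-4) = (-30 + 8)*(-4) = -22*(-4) = 88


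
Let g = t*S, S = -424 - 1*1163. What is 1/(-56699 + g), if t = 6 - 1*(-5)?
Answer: -1/74156 ≈ -1.3485e-5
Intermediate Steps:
S = -1587 (S = -424 - 1163 = -1587)
t = 11 (t = 6 + 5 = 11)
g = -17457 (g = 11*(-1587) = -17457)
1/(-56699 + g) = 1/(-56699 - 17457) = 1/(-74156) = -1/74156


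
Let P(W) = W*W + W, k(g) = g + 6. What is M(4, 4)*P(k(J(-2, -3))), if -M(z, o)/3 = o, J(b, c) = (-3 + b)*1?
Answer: -24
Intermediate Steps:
J(b, c) = -3 + b
M(z, o) = -3*o
k(g) = 6 + g
P(W) = W + W**2 (P(W) = W**2 + W = W + W**2)
M(4, 4)*P(k(J(-2, -3))) = (-3*4)*((6 + (-3 - 2))*(1 + (6 + (-3 - 2)))) = -12*(6 - 5)*(1 + (6 - 5)) = -12*(1 + 1) = -12*2 = -24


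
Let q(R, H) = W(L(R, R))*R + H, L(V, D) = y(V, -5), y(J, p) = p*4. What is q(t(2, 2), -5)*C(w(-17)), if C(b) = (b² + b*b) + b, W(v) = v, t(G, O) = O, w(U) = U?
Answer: -25245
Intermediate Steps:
y(J, p) = 4*p
L(V, D) = -20 (L(V, D) = 4*(-5) = -20)
q(R, H) = H - 20*R (q(R, H) = -20*R + H = H - 20*R)
C(b) = b + 2*b² (C(b) = (b² + b²) + b = 2*b² + b = b + 2*b²)
q(t(2, 2), -5)*C(w(-17)) = (-5 - 20*2)*(-17*(1 + 2*(-17))) = (-5 - 40)*(-17*(1 - 34)) = -(-765)*(-33) = -45*561 = -25245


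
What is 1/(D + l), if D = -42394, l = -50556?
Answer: -1/92950 ≈ -1.0758e-5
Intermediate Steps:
1/(D + l) = 1/(-42394 - 50556) = 1/(-92950) = -1/92950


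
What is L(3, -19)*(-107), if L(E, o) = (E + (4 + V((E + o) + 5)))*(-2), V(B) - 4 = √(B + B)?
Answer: 2354 + 214*I*√22 ≈ 2354.0 + 1003.7*I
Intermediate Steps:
V(B) = 4 + √2*√B (V(B) = 4 + √(B + B) = 4 + √(2*B) = 4 + √2*√B)
L(E, o) = -16 - 2*E - 2*√2*√(5 + E + o) (L(E, o) = (E + (4 + (4 + √2*√((E + o) + 5))))*(-2) = (E + (4 + (4 + √2*√(5 + E + o))))*(-2) = (E + (8 + √2*√(5 + E + o)))*(-2) = (8 + E + √2*√(5 + E + o))*(-2) = -16 - 2*E - 2*√2*√(5 + E + o))
L(3, -19)*(-107) = (-16 - 2*3 - 2*√(10 + 2*3 + 2*(-19)))*(-107) = (-16 - 6 - 2*√(10 + 6 - 38))*(-107) = (-16 - 6 - 2*I*√22)*(-107) = (-22 - 2*I*√22)*(-107) = 2354 + 214*I*√22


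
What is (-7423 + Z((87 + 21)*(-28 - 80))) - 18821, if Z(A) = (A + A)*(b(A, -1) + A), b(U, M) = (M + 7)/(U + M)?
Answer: 3173714747388/11665 ≈ 2.7207e+8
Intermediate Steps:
b(U, M) = (7 + M)/(M + U)
Z(A) = 2*A*(A + 6/(-1 + A)) (Z(A) = (A + A)*((7 - 1)/(-1 + A) + A) = (2*A)*(6/(-1 + A) + A) = (2*A)*(A + 6/(-1 + A)) = 2*A*(A + 6/(-1 + A)))
(-7423 + Z((87 + 21)*(-28 - 80))) - 18821 = (-7423 + 2*((87 + 21)*(-28 - 80))*(6 + ((87 + 21)*(-28 - 80))*(-1 + (87 + 21)*(-28 - 80)))/(-1 + (87 + 21)*(-28 - 80))) - 18821 = (-7423 + 2*(108*(-108))*(6 + (108*(-108))*(-1 + 108*(-108)))/(-1 + 108*(-108))) - 18821 = (-7423 + 2*(-11664)*(6 - 11664*(-1 - 11664))/(-1 - 11664)) - 18821 = (-7423 + 2*(-11664)*(6 - 11664*(-11665))/(-11665)) - 18821 = (-7423 + 2*(-11664)*(-1/11665)*(6 + 136060560)) - 18821 = (-7423 + 2*(-11664)*(-1/11665)*136060566) - 18821 = (-7423 + 3174020883648/11665) - 18821 = 3173934294353/11665 - 18821 = 3173714747388/11665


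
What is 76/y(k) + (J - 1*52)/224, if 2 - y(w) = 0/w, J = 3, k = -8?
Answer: 1209/32 ≈ 37.781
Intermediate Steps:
y(w) = 2 (y(w) = 2 - 0/w = 2 - 1*0 = 2 + 0 = 2)
76/y(k) + (J - 1*52)/224 = 76/2 + (3 - 1*52)/224 = 76*(1/2) + (3 - 52)*(1/224) = 38 - 49*1/224 = 38 - 7/32 = 1209/32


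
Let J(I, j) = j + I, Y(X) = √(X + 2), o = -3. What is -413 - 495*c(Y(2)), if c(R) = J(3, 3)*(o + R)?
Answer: 2557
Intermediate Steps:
Y(X) = √(2 + X)
J(I, j) = I + j
c(R) = -18 + 6*R (c(R) = (3 + 3)*(-3 + R) = 6*(-3 + R) = -18 + 6*R)
-413 - 495*c(Y(2)) = -413 - 495*(-18 + 6*√(2 + 2)) = -413 - 495*(-18 + 6*√4) = -413 - 495*(-18 + 6*2) = -413 - 495*(-18 + 12) = -413 - 495*(-6) = -413 + 2970 = 2557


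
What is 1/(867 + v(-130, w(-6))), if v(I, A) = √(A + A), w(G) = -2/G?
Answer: 2601/2255065 - √6/2255065 ≈ 0.0011523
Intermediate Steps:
v(I, A) = √2*√A (v(I, A) = √(2*A) = √2*√A)
1/(867 + v(-130, w(-6))) = 1/(867 + √2*√(-2/(-6))) = 1/(867 + √2*√(-2*(-⅙))) = 1/(867 + √2*√(⅓)) = 1/(867 + √2*(√3/3)) = 1/(867 + √6/3)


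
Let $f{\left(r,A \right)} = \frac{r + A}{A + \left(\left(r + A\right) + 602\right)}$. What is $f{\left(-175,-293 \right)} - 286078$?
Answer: $- \frac{15161978}{53} \approx -2.8608 \cdot 10^{5}$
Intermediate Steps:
$f{\left(r,A \right)} = \frac{A + r}{602 + r + 2 A}$ ($f{\left(r,A \right)} = \frac{A + r}{A + \left(\left(A + r\right) + 602\right)} = \frac{A + r}{A + \left(602 + A + r\right)} = \frac{A + r}{602 + r + 2 A}$)
$f{\left(-175,-293 \right)} - 286078 = \frac{-293 - 175}{602 - 175 + 2 \left(-293\right)} - 286078 = \frac{1}{602 - 175 - 586} \left(-468\right) - 286078 = \frac{1}{-159} \left(-468\right) - 286078 = \left(- \frac{1}{159}\right) \left(-468\right) - 286078 = \frac{156}{53} - 286078 = - \frac{15161978}{53}$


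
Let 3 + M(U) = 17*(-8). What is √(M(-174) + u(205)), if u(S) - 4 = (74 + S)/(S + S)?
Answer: 3*I*√2508790/410 ≈ 11.59*I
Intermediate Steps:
M(U) = -139 (M(U) = -3 + 17*(-8) = -3 - 136 = -139)
u(S) = 4 + (74 + S)/(2*S) (u(S) = 4 + (74 + S)/(S + S) = 4 + (74 + S)/((2*S)) = 4 + (74 + S)*(1/(2*S)) = 4 + (74 + S)/(2*S))
√(M(-174) + u(205)) = √(-139 + (9/2 + 37/205)) = √(-139 + 1919/410) = √(-55071/410) = 3*I*√2508790/410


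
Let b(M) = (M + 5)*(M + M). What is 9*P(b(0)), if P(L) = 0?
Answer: 0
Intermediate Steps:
b(M) = 2*M*(5 + M) (b(M) = (5 + M)*(2*M) = 2*M*(5 + M))
9*P(b(0)) = 9*0 = 0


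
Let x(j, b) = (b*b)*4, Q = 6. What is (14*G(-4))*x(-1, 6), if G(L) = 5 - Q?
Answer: -2016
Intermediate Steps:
x(j, b) = 4*b² (x(j, b) = b²*4 = 4*b²)
G(L) = -1 (G(L) = 5 - 1*6 = 5 - 6 = -1)
(14*G(-4))*x(-1, 6) = (14*(-1))*(4*6²) = -56*36 = -14*144 = -2016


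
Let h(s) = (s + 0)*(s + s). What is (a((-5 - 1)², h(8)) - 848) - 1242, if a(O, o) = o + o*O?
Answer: 2646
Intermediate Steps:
h(s) = 2*s² (h(s) = s*(2*s) = 2*s²)
a(O, o) = o + O*o
(a((-5 - 1)², h(8)) - 848) - 1242 = ((2*8²)*(1 + (-5 - 1)²) - 848) - 1242 = ((2*64)*(1 + (-6)²) - 848) - 1242 = (128*(1 + 36) - 848) - 1242 = (128*37 - 848) - 1242 = (4736 - 848) - 1242 = 3888 - 1242 = 2646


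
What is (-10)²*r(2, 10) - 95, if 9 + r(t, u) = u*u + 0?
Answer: 9005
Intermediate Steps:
r(t, u) = -9 + u² (r(t, u) = -9 + (u*u + 0) = -9 + (u² + 0) = -9 + u²)
(-10)²*r(2, 10) - 95 = (-10)²*(-9 + 10²) - 95 = 100*(-9 + 100) - 95 = 100*91 - 95 = 9100 - 95 = 9005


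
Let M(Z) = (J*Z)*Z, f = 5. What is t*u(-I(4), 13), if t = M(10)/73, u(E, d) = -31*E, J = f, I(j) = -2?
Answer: -31000/73 ≈ -424.66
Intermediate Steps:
J = 5
M(Z) = 5*Z² (M(Z) = (5*Z)*Z = 5*Z²)
t = 500/73 (t = (5*10²)/73 = (5*100)*(1/73) = 500*(1/73) = 500/73 ≈ 6.8493)
t*u(-I(4), 13) = 500*(-(-31)*(-2))/73 = 500*(-31*2)/73 = (500/73)*(-62) = -31000/73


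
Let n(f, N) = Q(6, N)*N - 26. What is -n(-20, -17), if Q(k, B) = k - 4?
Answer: 60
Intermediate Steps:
Q(k, B) = -4 + k
n(f, N) = -26 + 2*N (n(f, N) = (-4 + 6)*N - 26 = 2*N - 26 = -26 + 2*N)
-n(-20, -17) = -(-26 + 2*(-17)) = -(-26 - 34) = -1*(-60) = 60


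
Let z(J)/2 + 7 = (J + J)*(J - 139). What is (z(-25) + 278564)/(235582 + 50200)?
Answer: 147475/142891 ≈ 1.0321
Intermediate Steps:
z(J) = -14 + 4*J*(-139 + J) (z(J) = -14 + 2*((J + J)*(J - 139)) = -14 + 2*((2*J)*(-139 + J)) = -14 + 2*(2*J*(-139 + J)) = -14 + 4*J*(-139 + J))
(z(-25) + 278564)/(235582 + 50200) = ((-14 - 556*(-25) + 4*(-25)**2) + 278564)/(235582 + 50200) = ((-14 + 13900 + 4*625) + 278564)/285782 = ((-14 + 13900 + 2500) + 278564)*(1/285782) = (16386 + 278564)*(1/285782) = 294950*(1/285782) = 147475/142891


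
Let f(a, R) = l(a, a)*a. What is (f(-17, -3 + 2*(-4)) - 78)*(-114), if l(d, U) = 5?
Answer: 18582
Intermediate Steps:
f(a, R) = 5*a
(f(-17, -3 + 2*(-4)) - 78)*(-114) = (5*(-17) - 78)*(-114) = (-85 - 78)*(-114) = -163*(-114) = 18582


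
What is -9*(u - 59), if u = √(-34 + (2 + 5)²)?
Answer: 531 - 9*√15 ≈ 496.14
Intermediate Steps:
u = √15 (u = √(-34 + 7²) = √(-34 + 49) = √15 ≈ 3.8730)
-9*(u - 59) = -9*(√15 - 59) = -9*(-59 + √15) = 531 - 9*√15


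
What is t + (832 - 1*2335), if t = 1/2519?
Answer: -3786056/2519 ≈ -1503.0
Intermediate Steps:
t = 1/2519 ≈ 0.00039698
t + (832 - 1*2335) = 1/2519 + (832 - 1*2335) = 1/2519 + (832 - 2335) = 1/2519 - 1503 = -3786056/2519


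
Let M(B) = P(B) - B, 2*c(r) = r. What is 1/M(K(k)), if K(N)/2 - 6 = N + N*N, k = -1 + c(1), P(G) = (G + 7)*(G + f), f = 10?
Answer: 4/1545 ≈ 0.0025890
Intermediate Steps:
c(r) = r/2
P(G) = (7 + G)*(10 + G) (P(G) = (G + 7)*(G + 10) = (7 + G)*(10 + G))
k = -½ (k = -1 + (½)*1 = -1 + ½ = -½ ≈ -0.50000)
K(N) = 12 + 2*N + 2*N² (K(N) = 12 + 2*(N + N*N) = 12 + 2*(N + N²) = 12 + (2*N + 2*N²) = 12 + 2*N + 2*N²)
M(B) = 70 + B² + 16*B (M(B) = (70 + B² + 17*B) - B = 70 + B² + 16*B)
1/M(K(k)) = 1/(70 + (12 + 2*(-½) + 2*(-½)²)² + 16*(12 + 2*(-½) + 2*(-½)²)) = 1/(70 + (12 - 1 + 2*(¼))² + 16*(12 - 1 + 2*(¼))) = 1/(70 + (12 - 1 + ½)² + 16*(12 - 1 + ½)) = 1/(70 + (23/2)² + 16*(23/2)) = 1/(70 + 529/4 + 184) = 1/(1545/4) = 4/1545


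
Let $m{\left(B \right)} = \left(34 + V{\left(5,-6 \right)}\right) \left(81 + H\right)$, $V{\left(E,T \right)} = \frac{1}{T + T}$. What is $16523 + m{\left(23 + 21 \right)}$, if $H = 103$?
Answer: $\frac{68291}{3} \approx 22764.0$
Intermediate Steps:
$V{\left(E,T \right)} = \frac{1}{2 T}$
$m{\left(B \right)} = \frac{18722}{3}$ ($m{\left(B \right)} = \left(34 + \frac{1}{2 \left(-6\right)}\right) \left(81 + 103\right) = \left(34 + \frac{1}{2} \left(- \frac{1}{6}\right)\right) 184 = \left(34 - \frac{1}{12}\right) 184 = \frac{407}{12} \cdot 184 = \frac{18722}{3}$)
$16523 + m{\left(23 + 21 \right)} = 16523 + \frac{18722}{3} = \frac{68291}{3}$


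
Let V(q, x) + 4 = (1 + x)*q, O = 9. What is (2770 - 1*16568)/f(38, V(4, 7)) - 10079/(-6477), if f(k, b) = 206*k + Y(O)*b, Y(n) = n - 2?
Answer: -249875/1528572 ≈ -0.16347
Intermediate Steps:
V(q, x) = -4 + q*(1 + x) (V(q, x) = -4 + (1 + x)*q = -4 + q*(1 + x))
Y(n) = -2 + n
f(k, b) = 7*b + 206*k (f(k, b) = 206*k + (-2 + 9)*b = 206*k + 7*b = 7*b + 206*k)
(2770 - 1*16568)/f(38, V(4, 7)) - 10079/(-6477) = (2770 - 1*16568)/(7*(-4 + 4 + 4*7) + 206*38) - 10079/(-6477) = (2770 - 16568)/(7*(-4 + 4 + 28) + 7828) - 10079*(-1/6477) = -13798/(7*28 + 7828) + 10079/6477 = -13798/(196 + 7828) + 10079/6477 = -13798/8024 + 10079/6477 = -13798*1/8024 + 10079/6477 = -6899/4012 + 10079/6477 = -249875/1528572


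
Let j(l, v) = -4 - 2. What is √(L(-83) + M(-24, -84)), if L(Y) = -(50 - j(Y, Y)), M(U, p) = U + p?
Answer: 2*I*√41 ≈ 12.806*I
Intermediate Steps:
j(l, v) = -6
L(Y) = -56 (L(Y) = -(50 - 1*(-6)) = -(50 + 6) = -1*56 = -56)
√(L(-83) + M(-24, -84)) = √(-56 + (-24 - 84)) = √(-56 - 108) = √(-164) = 2*I*√41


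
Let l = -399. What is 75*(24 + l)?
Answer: -28125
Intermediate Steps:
75*(24 + l) = 75*(24 - 399) = 75*(-375) = -28125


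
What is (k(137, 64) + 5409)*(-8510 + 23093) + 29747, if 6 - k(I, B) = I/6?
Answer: 157327427/2 ≈ 7.8664e+7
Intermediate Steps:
k(I, B) = 6 - I/6
(k(137, 64) + 5409)*(-8510 + 23093) + 29747 = ((6 - ⅙*137) + 5409)*(-8510 + 23093) + 29747 = ((6 - 137/6) + 5409)*14583 + 29747 = (-101/6 + 5409)*14583 + 29747 = (32353/6)*14583 + 29747 = 157267933/2 + 29747 = 157327427/2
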